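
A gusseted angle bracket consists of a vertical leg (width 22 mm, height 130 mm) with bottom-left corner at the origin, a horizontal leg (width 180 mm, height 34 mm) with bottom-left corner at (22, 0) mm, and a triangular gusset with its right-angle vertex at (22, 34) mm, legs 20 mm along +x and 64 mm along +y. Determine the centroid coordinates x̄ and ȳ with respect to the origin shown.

x̄ = 76.43 mm, ȳ = 33.82 mm

Part | A | x̄ᵢ | ȳᵢ | A·x̄ᵢ | A·ȳᵢ
vertical leg | 2860.00 | 11.00 | 65.00 | 31460.00 | 185900.00
horizontal leg | 6120.00 | 112.00 | 17.00 | 685440.00 | 104040.00
gusset | 640.00 | 28.67 | 55.33 | 18346.67 | 35413.33
Σ | 9620.00 |  |  | 735246.67 | 325353.33
x̄ = 735246.67 / 9620.00 = 76.43 mm
ȳ = 325353.33 / 9620.00 = 33.82 mm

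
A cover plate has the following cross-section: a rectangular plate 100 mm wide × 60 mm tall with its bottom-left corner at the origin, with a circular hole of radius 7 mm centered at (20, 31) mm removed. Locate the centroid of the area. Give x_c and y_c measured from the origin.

x_c = 50.79 mm, y_c = 29.97 mm

plate: A = 100 × 60 = 6000.00, centroid at (50.00, 30.00).
hole: A = −π·7² = -153.94, centroid at (20.00, 31.00).
ΣA = 5846.06 mm²
ΣAx_c = (6000.00)(50.00) + (-153.94)(20.00) = 296921.24 mm³
ΣAy_c = (6000.00)(30.00) + (-153.94)(31.00) = 175227.92 mm³
x_c = 296921.24 / 5846.06 = 50.79 mm
y_c = 175227.92 / 5846.06 = 29.97 mm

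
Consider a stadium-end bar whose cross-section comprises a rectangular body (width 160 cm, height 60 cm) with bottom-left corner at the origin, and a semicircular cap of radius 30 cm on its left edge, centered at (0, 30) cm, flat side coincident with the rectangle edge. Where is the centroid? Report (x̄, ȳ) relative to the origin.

rectangular body: A = 160 × 60 = 9600.00, centroid at (80.00, 30.00).
semicircular end: A = ½π·30² = 1413.72, centroid at (-12.73, 30.00).
ΣA = 11013.72 cm², ΣAx̄ = 750000.00 cm³, ΣAȳ = 330411.50 cm³.
x̄ = 750000.00/11013.72 = 68.10 cm; ȳ = 330411.50/11013.72 = 30.00 cm.

x̄ = 68.10 cm, ȳ = 30.00 cm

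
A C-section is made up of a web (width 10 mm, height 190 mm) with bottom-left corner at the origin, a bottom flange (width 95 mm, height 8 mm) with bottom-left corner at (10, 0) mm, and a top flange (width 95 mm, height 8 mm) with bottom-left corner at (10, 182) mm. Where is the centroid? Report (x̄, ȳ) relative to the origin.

Part | A | x̄ᵢ | ȳᵢ | A·x̄ᵢ | A·ȳᵢ
web | 1900.00 | 5.00 | 95.00 | 9500.00 | 180500.00
bottom flange | 760.00 | 57.50 | 4.00 | 43700.00 | 3040.00
top flange | 760.00 | 57.50 | 186.00 | 43700.00 | 141360.00
Σ | 3420.00 |  |  | 96900.00 | 324900.00
x̄ = 96900.00 / 3420.00 = 28.33 mm
ȳ = 324900.00 / 3420.00 = 95.00 mm

x̄ = 28.33 mm, ȳ = 95.00 mm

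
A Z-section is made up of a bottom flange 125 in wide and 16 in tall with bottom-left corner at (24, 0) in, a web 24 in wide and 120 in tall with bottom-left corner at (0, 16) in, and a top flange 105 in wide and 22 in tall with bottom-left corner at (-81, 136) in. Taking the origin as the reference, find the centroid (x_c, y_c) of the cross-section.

Part | A | x̄ᵢ | ȳᵢ | A·x̄ᵢ | A·ȳᵢ
bottom flange | 2000.00 | 86.50 | 8.00 | 173000.00 | 16000.00
web | 2880.00 | 12.00 | 76.00 | 34560.00 | 218880.00
top flange | 2310.00 | -28.50 | 147.00 | -65835.00 | 339570.00
Σ | 7190.00 |  |  | 141725.00 | 574450.00
x_c = 141725.00 / 7190.00 = 19.71 in
y_c = 574450.00 / 7190.00 = 79.90 in

x_c = 19.71 in, y_c = 79.90 in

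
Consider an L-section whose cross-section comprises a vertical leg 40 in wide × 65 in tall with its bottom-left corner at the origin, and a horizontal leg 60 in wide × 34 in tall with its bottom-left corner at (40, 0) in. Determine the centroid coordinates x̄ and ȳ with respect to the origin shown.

x̄ = 41.98 in, ȳ = 25.69 in

vertical leg: A = 40 × 65 = 2600.00, centroid at (20.00, 32.50).
horizontal leg: A = 60 × 34 = 2040.00, centroid at (70.00, 17.00).
ΣA = 4640.00 in²
ΣAx̄ = (2600.00)(20.00) + (2040.00)(70.00) = 194800.00 in³
ΣAȳ = (2600.00)(32.50) + (2040.00)(17.00) = 119180.00 in³
x̄ = 194800.00 / 4640.00 = 41.98 in
ȳ = 119180.00 / 4640.00 = 25.69 in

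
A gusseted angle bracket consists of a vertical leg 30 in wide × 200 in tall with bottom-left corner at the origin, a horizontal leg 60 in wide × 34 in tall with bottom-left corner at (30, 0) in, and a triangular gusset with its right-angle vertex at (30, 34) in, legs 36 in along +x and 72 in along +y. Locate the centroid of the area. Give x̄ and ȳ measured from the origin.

x̄ = 28.58 in, ȳ = 76.03 in

vertical leg: A = 30 × 200 = 6000.00, centroid at (15.00, 100.00).
horizontal leg: A = 60 × 34 = 2040.00, centroid at (60.00, 17.00).
gusset: A = ½·36·72 = 1296.00, centroid at (42.00, 58.00).
ΣA = 9336.00 in², ΣAx̄ = 266832.00 in³, ΣAȳ = 709848.00 in³.
x̄ = 266832.00/9336.00 = 28.58 in; ȳ = 709848.00/9336.00 = 76.03 in.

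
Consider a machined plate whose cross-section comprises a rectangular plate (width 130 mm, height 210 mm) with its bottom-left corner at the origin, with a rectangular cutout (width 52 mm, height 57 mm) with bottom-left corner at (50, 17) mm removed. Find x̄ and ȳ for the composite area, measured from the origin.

plate: A = 130 × 210 = 27300.00, centroid at (65.00, 105.00).
hole: A = −(52 × 57) = -2964.00, centroid at (76.00, 45.50).
ΣA = 24336.00 mm²
ΣAx̄ = (27300.00)(65.00) + (-2964.00)(76.00) = 1549236.00 mm³
ΣAȳ = (27300.00)(105.00) + (-2964.00)(45.50) = 2731638.00 mm³
x̄ = 1549236.00 / 24336.00 = 63.66 mm
ȳ = 2731638.00 / 24336.00 = 112.25 mm

x̄ = 63.66 mm, ȳ = 112.25 mm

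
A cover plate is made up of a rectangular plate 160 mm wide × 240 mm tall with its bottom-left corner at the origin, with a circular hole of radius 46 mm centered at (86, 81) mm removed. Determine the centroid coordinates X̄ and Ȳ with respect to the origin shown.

plate: A = 160 × 240 = 38400.00, centroid at (80.00, 120.00).
hole: A = −π·46² = -6647.61, centroid at (86.00, 81.00).
ΣA = 31752.39 mm², ΣAX̄ = 2500305.54 mm³, ΣAȲ = 4069543.59 mm³.
X̄ = 2500305.54/31752.39 = 78.74 mm; Ȳ = 4069543.59/31752.39 = 128.16 mm.

X̄ = 78.74 mm, Ȳ = 128.16 mm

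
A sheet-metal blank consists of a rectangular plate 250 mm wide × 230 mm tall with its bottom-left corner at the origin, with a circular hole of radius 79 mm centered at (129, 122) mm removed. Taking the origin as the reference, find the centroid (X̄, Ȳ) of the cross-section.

Part | A | x̄ᵢ | ȳᵢ | A·x̄ᵢ | A·ȳᵢ
plate | 57500.00 | 125.00 | 115.00 | 7187500.00 | 6612500.00
hole | -19606.68 | 129.00 | 122.00 | -2529261.69 | -2392014.93
Σ | 37893.32 |  |  | 4658238.31 | 4220485.07
X̄ = 4658238.31 / 37893.32 = 122.93 mm
Ȳ = 4220485.07 / 37893.32 = 111.38 mm

X̄ = 122.93 mm, Ȳ = 111.38 mm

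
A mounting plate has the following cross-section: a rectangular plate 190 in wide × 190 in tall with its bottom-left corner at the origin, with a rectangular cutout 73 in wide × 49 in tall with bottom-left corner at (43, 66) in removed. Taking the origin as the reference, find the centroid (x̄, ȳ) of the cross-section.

x̄ = 96.70 in, ȳ = 95.49 in

Part | A | x̄ᵢ | ȳᵢ | A·x̄ᵢ | A·ȳᵢ
plate | 36100.00 | 95.00 | 95.00 | 3429500.00 | 3429500.00
hole | -3577.00 | 79.50 | 90.50 | -284371.50 | -323718.50
Σ | 32523.00 |  |  | 3145128.50 | 3105781.50
x̄ = 3145128.50 / 32523.00 = 96.70 in
ȳ = 3105781.50 / 32523.00 = 95.49 in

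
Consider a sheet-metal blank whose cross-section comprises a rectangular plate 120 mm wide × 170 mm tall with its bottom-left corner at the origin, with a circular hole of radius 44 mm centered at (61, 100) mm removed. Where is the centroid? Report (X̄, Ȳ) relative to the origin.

plate: A = 120 × 170 = 20400.00, centroid at (60.00, 85.00).
hole: A = −π·44² = -6082.12, centroid at (61.00, 100.00).
ΣA = 14317.88 mm²
ΣAX̄ = (20400.00)(60.00) + (-6082.12)(61.00) = 852990.47 mm³
ΣAȲ = (20400.00)(85.00) + (-6082.12)(100.00) = 1125787.66 mm³
X̄ = 852990.47 / 14317.88 = 59.58 mm
Ȳ = 1125787.66 / 14317.88 = 78.63 mm

X̄ = 59.58 mm, Ȳ = 78.63 mm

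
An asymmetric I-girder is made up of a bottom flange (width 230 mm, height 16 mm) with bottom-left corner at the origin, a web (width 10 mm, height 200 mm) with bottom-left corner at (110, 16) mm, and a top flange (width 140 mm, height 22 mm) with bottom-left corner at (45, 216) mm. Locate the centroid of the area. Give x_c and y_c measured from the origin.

x_c = 115.00 mm, y_c = 109.66 mm

bottom flange: A = 230 × 16 = 3680.00, centroid at (115.00, 8.00).
web: A = 10 × 200 = 2000.00, centroid at (115.00, 116.00).
top flange: A = 140 × 22 = 3080.00, centroid at (115.00, 227.00).
ΣA = 8760.00 mm²
ΣAx_c = (3680.00)(115.00) + (2000.00)(115.00) + (3080.00)(115.00) = 1007400.00 mm³
ΣAy_c = (3680.00)(8.00) + (2000.00)(116.00) + (3080.00)(227.00) = 960600.00 mm³
x_c = 1007400.00 / 8760.00 = 115.00 mm
y_c = 960600.00 / 8760.00 = 109.66 mm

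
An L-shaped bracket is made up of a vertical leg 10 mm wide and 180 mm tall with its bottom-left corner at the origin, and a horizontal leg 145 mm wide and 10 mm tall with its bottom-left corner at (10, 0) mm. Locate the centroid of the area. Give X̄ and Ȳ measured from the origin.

X̄ = 39.58 mm, Ȳ = 52.08 mm

Part | A | x̄ᵢ | ȳᵢ | A·x̄ᵢ | A·ȳᵢ
vertical leg | 1800.00 | 5.00 | 90.00 | 9000.00 | 162000.00
horizontal leg | 1450.00 | 82.50 | 5.00 | 119625.00 | 7250.00
Σ | 3250.00 |  |  | 128625.00 | 169250.00
X̄ = 128625.00 / 3250.00 = 39.58 mm
Ȳ = 169250.00 / 3250.00 = 52.08 mm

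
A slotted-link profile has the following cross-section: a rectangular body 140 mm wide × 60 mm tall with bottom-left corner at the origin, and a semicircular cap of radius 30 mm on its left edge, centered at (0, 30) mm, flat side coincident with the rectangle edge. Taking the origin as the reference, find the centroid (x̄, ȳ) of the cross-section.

x̄ = 58.08 mm, ȳ = 30.00 mm

rectangular body: A = 140 × 60 = 8400.00, centroid at (70.00, 30.00).
semicircular end: A = ½π·30² = 1413.72, centroid at (-12.73, 30.00).
ΣA = 9813.72 mm²
ΣAx̄ = (8400.00)(70.00) + (1413.72)(-12.73) = 570000.00 mm³
ΣAȳ = (8400.00)(30.00) + (1413.72)(30.00) = 294411.50 mm³
x̄ = 570000.00 / 9813.72 = 58.08 mm
ȳ = 294411.50 / 9813.72 = 30.00 mm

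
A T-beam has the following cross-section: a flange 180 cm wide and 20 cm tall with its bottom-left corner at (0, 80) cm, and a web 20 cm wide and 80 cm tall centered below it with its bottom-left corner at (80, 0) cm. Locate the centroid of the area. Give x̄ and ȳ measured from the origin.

web: A = 20 × 80 = 1600.00, centroid at (90.00, 40.00).
flange: A = 180 × 20 = 3600.00, centroid at (90.00, 90.00).
ΣA = 5200.00 cm²
ΣAx̄ = (1600.00)(90.00) + (3600.00)(90.00) = 468000.00 cm³
ΣAȳ = (1600.00)(40.00) + (3600.00)(90.00) = 388000.00 cm³
x̄ = 468000.00 / 5200.00 = 90.00 cm
ȳ = 388000.00 / 5200.00 = 74.62 cm

x̄ = 90.00 cm, ȳ = 74.62 cm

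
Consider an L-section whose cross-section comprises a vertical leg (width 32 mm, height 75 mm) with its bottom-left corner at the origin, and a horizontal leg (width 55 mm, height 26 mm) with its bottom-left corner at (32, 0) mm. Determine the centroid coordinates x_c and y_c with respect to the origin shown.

Part | A | x̄ᵢ | ȳᵢ | A·x̄ᵢ | A·ȳᵢ
vertical leg | 2400.00 | 16.00 | 37.50 | 38400.00 | 90000.00
horizontal leg | 1430.00 | 59.50 | 13.00 | 85085.00 | 18590.00
Σ | 3830.00 |  |  | 123485.00 | 108590.00
x_c = 123485.00 / 3830.00 = 32.24 mm
y_c = 108590.00 / 3830.00 = 28.35 mm

x_c = 32.24 mm, y_c = 28.35 mm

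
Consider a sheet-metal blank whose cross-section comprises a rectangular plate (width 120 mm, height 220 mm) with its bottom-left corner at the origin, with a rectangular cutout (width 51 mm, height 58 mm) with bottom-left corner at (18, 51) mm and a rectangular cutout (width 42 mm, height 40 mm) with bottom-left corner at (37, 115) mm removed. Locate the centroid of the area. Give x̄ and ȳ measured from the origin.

plate: A = 120 × 220 = 26400.00, centroid at (60.00, 110.00).
hole 1: A = −(51 × 58) = -2958.00, centroid at (43.50, 80.00).
hole 2: A = −(42 × 40) = -1680.00, centroid at (58.00, 135.00).
ΣA = 21762.00 mm², ΣAx̄ = 1357887.00 mm³, ΣAȳ = 2440560.00 mm³.
x̄ = 1357887.00/21762.00 = 62.40 mm; ȳ = 2440560.00/21762.00 = 112.15 mm.

x̄ = 62.40 mm, ȳ = 112.15 mm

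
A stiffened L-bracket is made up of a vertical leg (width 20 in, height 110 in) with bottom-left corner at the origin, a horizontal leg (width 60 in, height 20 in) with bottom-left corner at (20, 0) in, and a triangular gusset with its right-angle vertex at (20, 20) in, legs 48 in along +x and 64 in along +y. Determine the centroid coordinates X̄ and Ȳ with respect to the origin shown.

X̄ = 27.82 in, Ȳ = 39.81 in

Part | A | x̄ᵢ | ȳᵢ | A·x̄ᵢ | A·ȳᵢ
vertical leg | 2200.00 | 10.00 | 55.00 | 22000.00 | 121000.00
horizontal leg | 1200.00 | 50.00 | 10.00 | 60000.00 | 12000.00
gusset | 1536.00 | 36.00 | 41.33 | 55296.00 | 63488.00
Σ | 4936.00 |  |  | 137296.00 | 196488.00
X̄ = 137296.00 / 4936.00 = 27.82 in
Ȳ = 196488.00 / 4936.00 = 39.81 in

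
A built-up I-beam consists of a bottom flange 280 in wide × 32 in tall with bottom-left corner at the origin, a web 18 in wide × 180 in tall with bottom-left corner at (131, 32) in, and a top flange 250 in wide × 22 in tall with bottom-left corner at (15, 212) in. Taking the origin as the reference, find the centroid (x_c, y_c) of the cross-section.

x_c = 140.00 in, y_c = 99.73 in

bottom flange: A = 280 × 32 = 8960.00, centroid at (140.00, 16.00).
web: A = 18 × 180 = 3240.00, centroid at (140.00, 122.00).
top flange: A = 250 × 22 = 5500.00, centroid at (140.00, 223.00).
ΣA = 17700.00 in², ΣAx_c = 2478000.00 in³, ΣAy_c = 1765140.00 in³.
x_c = 2478000.00/17700.00 = 140.00 in; y_c = 1765140.00/17700.00 = 99.73 in.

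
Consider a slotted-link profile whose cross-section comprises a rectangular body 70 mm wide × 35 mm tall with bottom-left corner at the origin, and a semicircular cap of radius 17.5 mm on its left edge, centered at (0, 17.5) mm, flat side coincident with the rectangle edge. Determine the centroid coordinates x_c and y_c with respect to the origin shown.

x_c = 28.04 mm, y_c = 17.50 mm

rectangular body: A = 70 × 35 = 2450.00, centroid at (35.00, 17.50).
semicircular end: A = ½π·17.5² = 481.06, centroid at (-7.43, 17.50).
ΣA = 2931.06 mm², ΣAx_c = 82177.08 mm³, ΣAy_c = 51293.49 mm³.
x_c = 82177.08/2931.06 = 28.04 mm; y_c = 51293.49/2931.06 = 17.50 mm.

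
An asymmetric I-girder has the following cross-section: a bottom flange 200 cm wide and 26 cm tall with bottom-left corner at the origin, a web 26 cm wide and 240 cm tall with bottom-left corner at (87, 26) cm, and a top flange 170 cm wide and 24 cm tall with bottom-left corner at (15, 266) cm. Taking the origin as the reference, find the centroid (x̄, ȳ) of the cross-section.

Part | A | x̄ᵢ | ȳᵢ | A·x̄ᵢ | A·ȳᵢ
bottom flange | 5200.00 | 100.00 | 13.00 | 520000.00 | 67600.00
web | 6240.00 | 100.00 | 146.00 | 624000.00 | 911040.00
top flange | 4080.00 | 100.00 | 278.00 | 408000.00 | 1134240.00
Σ | 15520.00 |  |  | 1552000.00 | 2112880.00
x̄ = 1552000.00 / 15520.00 = 100.00 cm
ȳ = 2112880.00 / 15520.00 = 136.14 cm

x̄ = 100.00 cm, ȳ = 136.14 cm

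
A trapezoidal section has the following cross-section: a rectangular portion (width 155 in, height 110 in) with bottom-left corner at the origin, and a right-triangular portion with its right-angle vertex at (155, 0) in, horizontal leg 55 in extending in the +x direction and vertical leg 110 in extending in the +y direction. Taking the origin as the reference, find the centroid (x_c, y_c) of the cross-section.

x_c = 91.94 in, y_c = 52.24 in

rectangular portion: A = 155 × 110 = 17050.00, centroid at (77.50, 55.00).
triangular portion: A = ½·55·110 = 3025.00, centroid at (173.33, 36.67).
ΣA = 20075.00 in²
ΣAx_c = (17050.00)(77.50) + (3025.00)(173.33) = 1845708.33 in³
ΣAy_c = (17050.00)(55.00) + (3025.00)(36.67) = 1048666.67 in³
x_c = 1845708.33 / 20075.00 = 91.94 in
y_c = 1048666.67 / 20075.00 = 52.24 in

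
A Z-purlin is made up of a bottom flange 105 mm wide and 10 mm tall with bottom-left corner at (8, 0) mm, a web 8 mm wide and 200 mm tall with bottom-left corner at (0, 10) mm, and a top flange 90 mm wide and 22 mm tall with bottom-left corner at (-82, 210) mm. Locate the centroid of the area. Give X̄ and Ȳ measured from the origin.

X̄ = -0.72 mm, Ȳ = 133.66 mm

bottom flange: A = 105 × 10 = 1050.00, centroid at (60.50, 5.00).
web: A = 8 × 200 = 1600.00, centroid at (4.00, 110.00).
top flange: A = 90 × 22 = 1980.00, centroid at (-37.00, 221.00).
ΣA = 4630.00 mm², ΣAX̄ = -3335.00 mm³, ΣAȲ = 618830.00 mm³.
X̄ = -3335.00/4630.00 = -0.72 mm; Ȳ = 618830.00/4630.00 = 133.66 mm.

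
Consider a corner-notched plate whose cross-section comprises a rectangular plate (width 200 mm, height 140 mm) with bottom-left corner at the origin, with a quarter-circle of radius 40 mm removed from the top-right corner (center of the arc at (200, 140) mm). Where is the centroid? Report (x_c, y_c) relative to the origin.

plate: A = 200 × 140 = 28000.00, centroid at (100.00, 70.00).
removed quarter-circle: A = −¼π·40² = -1256.64, centroid at (183.02, 123.02).
ΣA = 26743.36 mm², ΣAx_c = 2570005.92 mm³, ΣAy_c = 1805404.14 mm³.
x_c = 2570005.92/26743.36 = 96.10 mm; y_c = 1805404.14/26743.36 = 67.51 mm.

x_c = 96.10 mm, y_c = 67.51 mm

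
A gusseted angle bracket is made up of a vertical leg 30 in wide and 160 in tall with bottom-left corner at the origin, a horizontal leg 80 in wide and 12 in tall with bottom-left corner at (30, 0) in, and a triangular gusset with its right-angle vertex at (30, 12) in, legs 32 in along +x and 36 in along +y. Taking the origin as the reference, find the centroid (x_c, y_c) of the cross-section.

x_c = 25.67 in, y_c = 63.70 in

vertical leg: A = 30 × 160 = 4800.00, centroid at (15.00, 80.00).
horizontal leg: A = 80 × 12 = 960.00, centroid at (70.00, 6.00).
gusset: A = ½·32·36 = 576.00, centroid at (40.67, 24.00).
ΣA = 6336.00 in²
ΣAx_c = (4800.00)(15.00) + (960.00)(70.00) + (576.00)(40.67) = 162624.00 in³
ΣAy_c = (4800.00)(80.00) + (960.00)(6.00) + (576.00)(24.00) = 403584.00 in³
x_c = 162624.00 / 6336.00 = 25.67 in
y_c = 403584.00 / 6336.00 = 63.70 in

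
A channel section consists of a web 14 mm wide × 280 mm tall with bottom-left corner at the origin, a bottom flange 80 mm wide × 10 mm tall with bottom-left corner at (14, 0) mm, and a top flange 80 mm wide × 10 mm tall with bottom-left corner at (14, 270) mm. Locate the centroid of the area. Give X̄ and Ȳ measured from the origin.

web: A = 14 × 280 = 3920.00, centroid at (7.00, 140.00).
bottom flange: A = 80 × 10 = 800.00, centroid at (54.00, 5.00).
top flange: A = 80 × 10 = 800.00, centroid at (54.00, 275.00).
ΣA = 5520.00 mm²
ΣAX̄ = (3920.00)(7.00) + (800.00)(54.00) + (800.00)(54.00) = 113840.00 mm³
ΣAȲ = (3920.00)(140.00) + (800.00)(5.00) + (800.00)(275.00) = 772800.00 mm³
X̄ = 113840.00 / 5520.00 = 20.62 mm
Ȳ = 772800.00 / 5520.00 = 140.00 mm

X̄ = 20.62 mm, Ȳ = 140.00 mm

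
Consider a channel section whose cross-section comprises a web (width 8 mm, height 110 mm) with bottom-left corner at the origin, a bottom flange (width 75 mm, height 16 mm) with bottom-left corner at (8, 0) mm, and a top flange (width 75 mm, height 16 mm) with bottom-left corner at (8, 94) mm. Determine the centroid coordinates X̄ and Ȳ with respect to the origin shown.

X̄ = 34.37 mm, Ȳ = 55.00 mm

web: A = 8 × 110 = 880.00, centroid at (4.00, 55.00).
bottom flange: A = 75 × 16 = 1200.00, centroid at (45.50, 8.00).
top flange: A = 75 × 16 = 1200.00, centroid at (45.50, 102.00).
ΣA = 3280.00 mm²
ΣAX̄ = (880.00)(4.00) + (1200.00)(45.50) + (1200.00)(45.50) = 112720.00 mm³
ΣAȲ = (880.00)(55.00) + (1200.00)(8.00) + (1200.00)(102.00) = 180400.00 mm³
X̄ = 112720.00 / 3280.00 = 34.37 mm
Ȳ = 180400.00 / 3280.00 = 55.00 mm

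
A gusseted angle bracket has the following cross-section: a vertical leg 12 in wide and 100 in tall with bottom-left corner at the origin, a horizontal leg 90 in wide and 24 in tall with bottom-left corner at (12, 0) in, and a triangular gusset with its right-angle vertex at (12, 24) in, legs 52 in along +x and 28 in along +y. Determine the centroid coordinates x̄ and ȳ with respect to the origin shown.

x̄ = 37.10 in, ȳ = 26.95 in

Part | A | x̄ᵢ | ȳᵢ | A·x̄ᵢ | A·ȳᵢ
vertical leg | 1200.00 | 6.00 | 50.00 | 7200.00 | 60000.00
horizontal leg | 2160.00 | 57.00 | 12.00 | 123120.00 | 25920.00
gusset | 728.00 | 29.33 | 33.33 | 21354.67 | 24266.67
Σ | 4088.00 |  |  | 151674.67 | 110186.67
x̄ = 151674.67 / 4088.00 = 37.10 in
ȳ = 110186.67 / 4088.00 = 26.95 in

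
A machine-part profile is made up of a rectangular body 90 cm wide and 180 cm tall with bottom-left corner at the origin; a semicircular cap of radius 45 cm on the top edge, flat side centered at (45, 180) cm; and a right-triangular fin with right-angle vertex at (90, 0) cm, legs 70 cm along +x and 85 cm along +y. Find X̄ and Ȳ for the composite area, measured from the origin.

Part | A | x̄ᵢ | ȳᵢ | A·x̄ᵢ | A·ȳᵢ
rectangular body | 16200.00 | 45.00 | 90.00 | 729000.00 | 1458000.00
semicircular top | 3180.86 | 45.00 | 199.10 | 143138.82 | 633305.26
triangular fin | 2975.00 | 113.33 | 28.33 | 337166.67 | 84291.67
Σ | 22355.86 |  |  | 1209305.48 | 2175596.93
X̄ = 1209305.48 / 22355.86 = 54.09 cm
Ȳ = 2175596.93 / 22355.86 = 97.32 cm

X̄ = 54.09 cm, Ȳ = 97.32 cm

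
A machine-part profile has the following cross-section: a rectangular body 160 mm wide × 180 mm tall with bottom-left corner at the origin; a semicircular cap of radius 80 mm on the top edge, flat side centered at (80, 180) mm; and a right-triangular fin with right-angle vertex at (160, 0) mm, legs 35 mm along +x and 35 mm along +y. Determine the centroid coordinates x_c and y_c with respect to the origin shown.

rectangular body: A = 160 × 180 = 28800.00, centroid at (80.00, 90.00).
semicircular top: A = ½π·80² = 10053.10, centroid at (80.00, 213.95).
triangular fin: A = ½·35·35 = 612.50, centroid at (171.67, 11.67).
ΣA = 39465.60 mm², ΣAx_c = 3213393.55 mm³, ΣAy_c = 4750036.54 mm³.
x_c = 3213393.55/39465.60 = 81.42 mm; y_c = 4750036.54/39465.60 = 120.36 mm.

x_c = 81.42 mm, y_c = 120.36 mm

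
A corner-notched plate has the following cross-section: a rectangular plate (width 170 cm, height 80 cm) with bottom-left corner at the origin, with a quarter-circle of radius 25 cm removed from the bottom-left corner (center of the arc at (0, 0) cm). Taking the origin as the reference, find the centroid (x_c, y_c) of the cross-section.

x_c = 87.79 cm, y_c = 41.10 cm

plate: A = 170 × 80 = 13600.00, centroid at (85.00, 40.00).
removed quarter-circle: A = −¼π·25² = -490.87, centroid at (10.61, 10.61).
ΣA = 13109.13 cm²
ΣAx_c = (13600.00)(85.00) + (-490.87)(10.61) = 1150791.67 cm³
ΣAy_c = (13600.00)(40.00) + (-490.87)(10.61) = 538791.67 cm³
x_c = 1150791.67 / 13109.13 = 87.79 cm
y_c = 538791.67 / 13109.13 = 41.10 cm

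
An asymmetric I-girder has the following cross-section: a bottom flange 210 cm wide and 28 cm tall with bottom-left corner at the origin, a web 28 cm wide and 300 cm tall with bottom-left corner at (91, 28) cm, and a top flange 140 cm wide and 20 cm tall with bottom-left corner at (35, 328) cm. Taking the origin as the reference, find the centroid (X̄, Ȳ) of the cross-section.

X̄ = 105.00 cm, Ȳ = 147.77 cm

bottom flange: A = 210 × 28 = 5880.00, centroid at (105.00, 14.00).
web: A = 28 × 300 = 8400.00, centroid at (105.00, 178.00).
top flange: A = 140 × 20 = 2800.00, centroid at (105.00, 338.00).
ΣA = 17080.00 cm²
ΣAX̄ = (5880.00)(105.00) + (8400.00)(105.00) + (2800.00)(105.00) = 1793400.00 cm³
ΣAȲ = (5880.00)(14.00) + (8400.00)(178.00) + (2800.00)(338.00) = 2523920.00 cm³
X̄ = 1793400.00 / 17080.00 = 105.00 cm
Ȳ = 2523920.00 / 17080.00 = 147.77 cm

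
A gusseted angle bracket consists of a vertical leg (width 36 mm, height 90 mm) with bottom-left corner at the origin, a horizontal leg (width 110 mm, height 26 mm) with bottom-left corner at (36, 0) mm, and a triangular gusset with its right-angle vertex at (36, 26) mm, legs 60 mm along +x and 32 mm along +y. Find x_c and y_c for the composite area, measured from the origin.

Part | A | x̄ᵢ | ȳᵢ | A·x̄ᵢ | A·ȳᵢ
vertical leg | 3240.00 | 18.00 | 45.00 | 58320.00 | 145800.00
horizontal leg | 2860.00 | 91.00 | 13.00 | 260260.00 | 37180.00
gusset | 960.00 | 56.00 | 36.67 | 53760.00 | 35200.00
Σ | 7060.00 |  |  | 372340.00 | 218180.00
x_c = 372340.00 / 7060.00 = 52.74 mm
y_c = 218180.00 / 7060.00 = 30.90 mm

x_c = 52.74 mm, y_c = 30.90 mm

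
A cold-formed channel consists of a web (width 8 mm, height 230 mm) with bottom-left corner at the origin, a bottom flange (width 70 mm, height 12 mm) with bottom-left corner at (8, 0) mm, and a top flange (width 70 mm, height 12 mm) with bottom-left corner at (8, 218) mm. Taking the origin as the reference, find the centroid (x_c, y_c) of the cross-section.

Part | A | x̄ᵢ | ȳᵢ | A·x̄ᵢ | A·ȳᵢ
web | 1840.00 | 4.00 | 115.00 | 7360.00 | 211600.00
bottom flange | 840.00 | 43.00 | 6.00 | 36120.00 | 5040.00
top flange | 840.00 | 43.00 | 224.00 | 36120.00 | 188160.00
Σ | 3520.00 |  |  | 79600.00 | 404800.00
x_c = 79600.00 / 3520.00 = 22.61 mm
y_c = 404800.00 / 3520.00 = 115.00 mm

x_c = 22.61 mm, y_c = 115.00 mm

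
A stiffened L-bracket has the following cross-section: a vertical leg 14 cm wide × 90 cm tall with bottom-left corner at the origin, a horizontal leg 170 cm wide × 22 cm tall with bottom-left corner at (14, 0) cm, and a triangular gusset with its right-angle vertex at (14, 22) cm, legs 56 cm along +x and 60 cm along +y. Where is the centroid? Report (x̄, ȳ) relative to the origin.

Part | A | x̄ᵢ | ȳᵢ | A·x̄ᵢ | A·ȳᵢ
vertical leg | 1260.00 | 7.00 | 45.00 | 8820.00 | 56700.00
horizontal leg | 3740.00 | 99.00 | 11.00 | 370260.00 | 41140.00
gusset | 1680.00 | 32.67 | 42.00 | 54880.00 | 70560.00
Σ | 6680.00 |  |  | 433960.00 | 168400.00
x̄ = 433960.00 / 6680.00 = 64.96 cm
ȳ = 168400.00 / 6680.00 = 25.21 cm

x̄ = 64.96 cm, ȳ = 25.21 cm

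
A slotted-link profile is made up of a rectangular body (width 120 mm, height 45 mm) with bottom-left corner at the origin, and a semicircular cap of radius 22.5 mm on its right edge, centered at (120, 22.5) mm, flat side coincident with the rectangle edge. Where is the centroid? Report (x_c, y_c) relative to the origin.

rectangular body: A = 120 × 45 = 5400.00, centroid at (60.00, 22.50).
semicircular end: A = ½π·22.5² = 795.22, centroid at (129.55, 22.50).
ΣA = 6195.22 mm², ΣAx_c = 427019.63 mm³, ΣAy_c = 139392.35 mm³.
x_c = 427019.63/6195.22 = 68.93 mm; y_c = 139392.35/6195.22 = 22.50 mm.

x_c = 68.93 mm, y_c = 22.50 mm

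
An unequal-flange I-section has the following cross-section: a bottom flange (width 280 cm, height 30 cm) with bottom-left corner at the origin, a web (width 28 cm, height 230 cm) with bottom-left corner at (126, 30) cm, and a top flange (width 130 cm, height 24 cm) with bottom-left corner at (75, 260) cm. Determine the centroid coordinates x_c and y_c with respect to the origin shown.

x_c = 140.00 cm, y_c = 106.26 cm

Part | A | x̄ᵢ | ȳᵢ | A·x̄ᵢ | A·ȳᵢ
bottom flange | 8400.00 | 140.00 | 15.00 | 1176000.00 | 126000.00
web | 6440.00 | 140.00 | 145.00 | 901600.00 | 933800.00
top flange | 3120.00 | 140.00 | 272.00 | 436800.00 | 848640.00
Σ | 17960.00 |  |  | 2514400.00 | 1908440.00
x_c = 2514400.00 / 17960.00 = 140.00 cm
y_c = 1908440.00 / 17960.00 = 106.26 cm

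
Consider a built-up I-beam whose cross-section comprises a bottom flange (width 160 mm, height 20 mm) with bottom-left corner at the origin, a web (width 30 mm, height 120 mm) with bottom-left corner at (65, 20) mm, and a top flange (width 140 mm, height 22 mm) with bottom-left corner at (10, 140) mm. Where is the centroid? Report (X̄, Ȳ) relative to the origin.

X̄ = 80.00 mm, Ȳ = 79.46 mm

bottom flange: A = 160 × 20 = 3200.00, centroid at (80.00, 10.00).
web: A = 30 × 120 = 3600.00, centroid at (80.00, 80.00).
top flange: A = 140 × 22 = 3080.00, centroid at (80.00, 151.00).
ΣA = 9880.00 mm²
ΣAX̄ = (3200.00)(80.00) + (3600.00)(80.00) + (3080.00)(80.00) = 790400.00 mm³
ΣAȲ = (3200.00)(10.00) + (3600.00)(80.00) + (3080.00)(151.00) = 785080.00 mm³
X̄ = 790400.00 / 9880.00 = 80.00 mm
Ȳ = 785080.00 / 9880.00 = 79.46 mm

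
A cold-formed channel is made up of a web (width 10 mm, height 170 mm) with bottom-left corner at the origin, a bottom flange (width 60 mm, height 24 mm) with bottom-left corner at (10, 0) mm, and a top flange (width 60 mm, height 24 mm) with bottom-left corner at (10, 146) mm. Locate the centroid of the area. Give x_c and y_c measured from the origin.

web: A = 10 × 170 = 1700.00, centroid at (5.00, 85.00).
bottom flange: A = 60 × 24 = 1440.00, centroid at (40.00, 12.00).
top flange: A = 60 × 24 = 1440.00, centroid at (40.00, 158.00).
ΣA = 4580.00 mm²
ΣAx_c = (1700.00)(5.00) + (1440.00)(40.00) + (1440.00)(40.00) = 123700.00 mm³
ΣAy_c = (1700.00)(85.00) + (1440.00)(12.00) + (1440.00)(158.00) = 389300.00 mm³
x_c = 123700.00 / 4580.00 = 27.01 mm
y_c = 389300.00 / 4580.00 = 85.00 mm

x_c = 27.01 mm, y_c = 85.00 mm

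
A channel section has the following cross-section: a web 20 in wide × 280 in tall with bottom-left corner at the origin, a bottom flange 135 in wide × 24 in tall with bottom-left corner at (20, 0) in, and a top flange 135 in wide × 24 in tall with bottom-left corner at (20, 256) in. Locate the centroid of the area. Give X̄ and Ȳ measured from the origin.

X̄ = 51.57 in, Ȳ = 140.00 in

web: A = 20 × 280 = 5600.00, centroid at (10.00, 140.00).
bottom flange: A = 135 × 24 = 3240.00, centroid at (87.50, 12.00).
top flange: A = 135 × 24 = 3240.00, centroid at (87.50, 268.00).
ΣA = 12080.00 in², ΣAX̄ = 623000.00 in³, ΣAȲ = 1691200.00 in³.
X̄ = 623000.00/12080.00 = 51.57 in; Ȳ = 1691200.00/12080.00 = 140.00 in.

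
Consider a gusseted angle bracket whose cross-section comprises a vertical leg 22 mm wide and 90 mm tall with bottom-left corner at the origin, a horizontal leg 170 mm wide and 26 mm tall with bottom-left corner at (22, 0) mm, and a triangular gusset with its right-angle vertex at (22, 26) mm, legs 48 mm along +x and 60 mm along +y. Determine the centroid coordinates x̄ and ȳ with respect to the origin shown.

x̄ = 70.08 mm, ȳ = 27.14 mm

vertical leg: A = 22 × 90 = 1980.00, centroid at (11.00, 45.00).
horizontal leg: A = 170 × 26 = 4420.00, centroid at (107.00, 13.00).
gusset: A = ½·48·60 = 1440.00, centroid at (38.00, 46.00).
ΣA = 7840.00 mm²
ΣAx̄ = (1980.00)(11.00) + (4420.00)(107.00) + (1440.00)(38.00) = 549440.00 mm³
ΣAȳ = (1980.00)(45.00) + (4420.00)(13.00) + (1440.00)(46.00) = 212800.00 mm³
x̄ = 549440.00 / 7840.00 = 70.08 mm
ȳ = 212800.00 / 7840.00 = 27.14 mm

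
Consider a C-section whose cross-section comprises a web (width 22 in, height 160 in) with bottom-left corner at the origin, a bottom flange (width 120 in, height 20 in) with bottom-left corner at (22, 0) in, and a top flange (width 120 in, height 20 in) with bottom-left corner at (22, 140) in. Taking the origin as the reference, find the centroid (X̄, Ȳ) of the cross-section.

X̄ = 51.96 in, Ȳ = 80.00 in

Part | A | x̄ᵢ | ȳᵢ | A·x̄ᵢ | A·ȳᵢ
web | 3520.00 | 11.00 | 80.00 | 38720.00 | 281600.00
bottom flange | 2400.00 | 82.00 | 10.00 | 196800.00 | 24000.00
top flange | 2400.00 | 82.00 | 150.00 | 196800.00 | 360000.00
Σ | 8320.00 |  |  | 432320.00 | 665600.00
X̄ = 432320.00 / 8320.00 = 51.96 in
Ȳ = 665600.00 / 8320.00 = 80.00 in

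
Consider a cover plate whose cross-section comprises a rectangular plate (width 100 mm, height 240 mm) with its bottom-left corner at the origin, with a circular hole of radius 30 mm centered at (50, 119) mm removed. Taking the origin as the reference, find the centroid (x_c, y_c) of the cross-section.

plate: A = 100 × 240 = 24000.00, centroid at (50.00, 120.00).
hole: A = −π·30² = -2827.43, centroid at (50.00, 119.00).
ΣA = 21172.57 mm²
ΣAx_c = (24000.00)(50.00) + (-2827.43)(50.00) = 1058628.33 mm³
ΣAy_c = (24000.00)(120.00) + (-2827.43)(119.00) = 2543535.43 mm³
x_c = 1058628.33 / 21172.57 = 50.00 mm
y_c = 2543535.43 / 21172.57 = 120.13 mm

x_c = 50.00 mm, y_c = 120.13 mm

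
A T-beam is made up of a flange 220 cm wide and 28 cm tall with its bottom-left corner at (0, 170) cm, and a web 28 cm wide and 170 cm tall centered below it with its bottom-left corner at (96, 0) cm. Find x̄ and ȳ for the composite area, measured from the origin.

web: A = 28 × 170 = 4760.00, centroid at (110.00, 85.00).
flange: A = 220 × 28 = 6160.00, centroid at (110.00, 184.00).
ΣA = 10920.00 cm², ΣAx̄ = 1201200.00 cm³, ΣAȳ = 1538040.00 cm³.
x̄ = 1201200.00/10920.00 = 110.00 cm; ȳ = 1538040.00/10920.00 = 140.85 cm.

x̄ = 110.00 cm, ȳ = 140.85 cm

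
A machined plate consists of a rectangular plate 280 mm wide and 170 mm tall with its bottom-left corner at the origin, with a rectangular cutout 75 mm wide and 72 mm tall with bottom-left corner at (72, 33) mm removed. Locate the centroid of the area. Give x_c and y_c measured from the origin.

x_c = 143.90 mm, y_c = 87.05 mm

Part | A | x̄ᵢ | ȳᵢ | A·x̄ᵢ | A·ȳᵢ
plate | 47600.00 | 140.00 | 85.00 | 6664000.00 | 4046000.00
hole | -5400.00 | 109.50 | 69.00 | -591300.00 | -372600.00
Σ | 42200.00 |  |  | 6072700.00 | 3673400.00
x_c = 6072700.00 / 42200.00 = 143.90 mm
y_c = 3673400.00 / 42200.00 = 87.05 mm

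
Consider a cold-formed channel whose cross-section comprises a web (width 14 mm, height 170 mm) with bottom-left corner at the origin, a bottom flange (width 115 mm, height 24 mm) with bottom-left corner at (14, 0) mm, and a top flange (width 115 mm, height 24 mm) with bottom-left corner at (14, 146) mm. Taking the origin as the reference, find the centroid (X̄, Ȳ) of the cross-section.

Part | A | x̄ᵢ | ȳᵢ | A·x̄ᵢ | A·ȳᵢ
web | 2380.00 | 7.00 | 85.00 | 16660.00 | 202300.00
bottom flange | 2760.00 | 71.50 | 12.00 | 197340.00 | 33120.00
top flange | 2760.00 | 71.50 | 158.00 | 197340.00 | 436080.00
Σ | 7900.00 |  |  | 411340.00 | 671500.00
X̄ = 411340.00 / 7900.00 = 52.07 mm
Ȳ = 671500.00 / 7900.00 = 85.00 mm

X̄ = 52.07 mm, Ȳ = 85.00 mm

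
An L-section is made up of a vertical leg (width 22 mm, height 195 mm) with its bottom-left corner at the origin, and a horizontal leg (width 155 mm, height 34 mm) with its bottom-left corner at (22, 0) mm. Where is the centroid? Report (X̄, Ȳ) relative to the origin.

X̄ = 59.79 mm, Ȳ = 53.12 mm

Part | A | x̄ᵢ | ȳᵢ | A·x̄ᵢ | A·ȳᵢ
vertical leg | 4290.00 | 11.00 | 97.50 | 47190.00 | 418275.00
horizontal leg | 5270.00 | 99.50 | 17.00 | 524365.00 | 89590.00
Σ | 9560.00 |  |  | 571555.00 | 507865.00
X̄ = 571555.00 / 9560.00 = 59.79 mm
Ȳ = 507865.00 / 9560.00 = 53.12 mm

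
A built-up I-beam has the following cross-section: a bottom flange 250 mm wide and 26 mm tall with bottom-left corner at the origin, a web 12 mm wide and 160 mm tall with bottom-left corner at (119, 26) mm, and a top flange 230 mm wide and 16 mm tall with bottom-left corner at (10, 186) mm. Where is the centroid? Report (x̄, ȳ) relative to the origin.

x̄ = 125.00 mm, ȳ = 82.80 mm

Part | A | x̄ᵢ | ȳᵢ | A·x̄ᵢ | A·ȳᵢ
bottom flange | 6500.00 | 125.00 | 13.00 | 812500.00 | 84500.00
web | 1920.00 | 125.00 | 106.00 | 240000.00 | 203520.00
top flange | 3680.00 | 125.00 | 194.00 | 460000.00 | 713920.00
Σ | 12100.00 |  |  | 1512500.00 | 1001940.00
x̄ = 1512500.00 / 12100.00 = 125.00 mm
ȳ = 1001940.00 / 12100.00 = 82.80 mm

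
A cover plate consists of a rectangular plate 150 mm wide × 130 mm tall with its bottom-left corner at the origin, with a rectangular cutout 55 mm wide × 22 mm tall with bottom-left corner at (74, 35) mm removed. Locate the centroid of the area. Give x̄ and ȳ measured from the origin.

x̄ = 73.25 mm, ȳ = 66.26 mm

plate: A = 150 × 130 = 19500.00, centroid at (75.00, 65.00).
hole: A = −(55 × 22) = -1210.00, centroid at (101.50, 46.00).
ΣA = 18290.00 mm², ΣAx̄ = 1339685.00 mm³, ΣAȳ = 1211840.00 mm³.
x̄ = 1339685.00/18290.00 = 73.25 mm; ȳ = 1211840.00/18290.00 = 66.26 mm.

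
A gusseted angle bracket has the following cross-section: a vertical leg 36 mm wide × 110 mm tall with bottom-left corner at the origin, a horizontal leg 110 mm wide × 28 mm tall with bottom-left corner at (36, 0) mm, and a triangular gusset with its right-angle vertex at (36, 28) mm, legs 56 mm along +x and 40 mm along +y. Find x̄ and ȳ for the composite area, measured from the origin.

x̄ = 50.59 mm, ȳ = 37.65 mm

Part | A | x̄ᵢ | ȳᵢ | A·x̄ᵢ | A·ȳᵢ
vertical leg | 3960.00 | 18.00 | 55.00 | 71280.00 | 217800.00
horizontal leg | 3080.00 | 91.00 | 14.00 | 280280.00 | 43120.00
gusset | 1120.00 | 54.67 | 41.33 | 61226.67 | 46293.33
Σ | 8160.00 |  |  | 412786.67 | 307213.33
x̄ = 412786.67 / 8160.00 = 50.59 mm
ȳ = 307213.33 / 8160.00 = 37.65 mm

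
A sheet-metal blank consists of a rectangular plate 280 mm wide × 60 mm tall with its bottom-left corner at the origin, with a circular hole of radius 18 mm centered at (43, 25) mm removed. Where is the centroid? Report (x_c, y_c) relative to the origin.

x_c = 146.26 mm, y_c = 30.32 mm

plate: A = 280 × 60 = 16800.00, centroid at (140.00, 30.00).
hole: A = −π·18² = -1017.88, centroid at (43.00, 25.00).
ΣA = 15782.12 mm²
ΣAx_c = (16800.00)(140.00) + (-1017.88)(43.00) = 2308231.33 mm³
ΣAy_c = (16800.00)(30.00) + (-1017.88)(25.00) = 478553.10 mm³
x_c = 2308231.33 / 15782.12 = 146.26 mm
y_c = 478553.10 / 15782.12 = 30.32 mm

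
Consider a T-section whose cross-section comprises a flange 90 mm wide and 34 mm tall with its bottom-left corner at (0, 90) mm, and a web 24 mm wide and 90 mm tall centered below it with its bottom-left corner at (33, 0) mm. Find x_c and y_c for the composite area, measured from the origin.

x_c = 45.00 mm, y_c = 81.34 mm

Part | A | x̄ᵢ | ȳᵢ | A·x̄ᵢ | A·ȳᵢ
web | 2160.00 | 45.00 | 45.00 | 97200.00 | 97200.00
flange | 3060.00 | 45.00 | 107.00 | 137700.00 | 327420.00
Σ | 5220.00 |  |  | 234900.00 | 424620.00
x_c = 234900.00 / 5220.00 = 45.00 mm
y_c = 424620.00 / 5220.00 = 81.34 mm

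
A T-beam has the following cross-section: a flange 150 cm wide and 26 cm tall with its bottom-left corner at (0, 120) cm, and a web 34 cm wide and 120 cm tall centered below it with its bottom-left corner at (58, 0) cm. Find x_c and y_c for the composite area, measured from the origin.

web: A = 34 × 120 = 4080.00, centroid at (75.00, 60.00).
flange: A = 150 × 26 = 3900.00, centroid at (75.00, 133.00).
ΣA = 7980.00 cm², ΣAx_c = 598500.00 cm³, ΣAy_c = 763500.00 cm³.
x_c = 598500.00/7980.00 = 75.00 cm; y_c = 763500.00/7980.00 = 95.68 cm.

x_c = 75.00 cm, y_c = 95.68 cm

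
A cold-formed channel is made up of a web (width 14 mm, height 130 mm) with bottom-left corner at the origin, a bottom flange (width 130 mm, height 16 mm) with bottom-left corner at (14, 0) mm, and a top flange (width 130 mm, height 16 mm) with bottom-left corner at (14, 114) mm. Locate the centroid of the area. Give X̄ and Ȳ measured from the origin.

web: A = 14 × 130 = 1820.00, centroid at (7.00, 65.00).
bottom flange: A = 130 × 16 = 2080.00, centroid at (79.00, 8.00).
top flange: A = 130 × 16 = 2080.00, centroid at (79.00, 122.00).
ΣA = 5980.00 mm²
ΣAX̄ = (1820.00)(7.00) + (2080.00)(79.00) + (2080.00)(79.00) = 341380.00 mm³
ΣAȲ = (1820.00)(65.00) + (2080.00)(8.00) + (2080.00)(122.00) = 388700.00 mm³
X̄ = 341380.00 / 5980.00 = 57.09 mm
Ȳ = 388700.00 / 5980.00 = 65.00 mm

X̄ = 57.09 mm, Ȳ = 65.00 mm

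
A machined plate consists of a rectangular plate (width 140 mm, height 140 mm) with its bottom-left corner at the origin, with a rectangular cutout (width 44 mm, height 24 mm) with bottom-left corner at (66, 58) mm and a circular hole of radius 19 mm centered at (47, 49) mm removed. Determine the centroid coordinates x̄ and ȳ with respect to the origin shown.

plate: A = 140 × 140 = 19600.00, centroid at (70.00, 70.00).
hole 1: A = −(44 × 24) = -1056.00, centroid at (88.00, 70.00).
hole 2: A = −π·19² = -1134.11, centroid at (47.00, 49.00).
ΣA = 17409.89 mm², ΣAx̄ = 1225768.60 mm³, ΣAȳ = 1242508.37 mm³.
x̄ = 1225768.60/17409.89 = 70.41 mm; ȳ = 1242508.37/17409.89 = 71.37 mm.

x̄ = 70.41 mm, ȳ = 71.37 mm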